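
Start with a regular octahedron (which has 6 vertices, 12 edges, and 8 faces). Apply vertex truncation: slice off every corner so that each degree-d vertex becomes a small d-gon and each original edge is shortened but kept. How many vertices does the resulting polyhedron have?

Truncation replaces each original edge-end by a new vertex, so V′ = 2E = 24.
Each original edge survives, and each old vertex of degree d contributes d new edges; summing degrees gives Σd = 2E, so E′ = E + 2E = 3E = 36.
Each original face survives and each original vertex becomes one new face: F′ = F + V = 14.

24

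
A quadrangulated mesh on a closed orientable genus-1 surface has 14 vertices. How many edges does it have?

χ = 2 − 2·1 = 0, and every face is a square so 4F = 2E.
V − E + F = 0 with E = 4F/2 gives 14 − (4/2 − 1)·F = 0, so F = 14 and E = 28.

28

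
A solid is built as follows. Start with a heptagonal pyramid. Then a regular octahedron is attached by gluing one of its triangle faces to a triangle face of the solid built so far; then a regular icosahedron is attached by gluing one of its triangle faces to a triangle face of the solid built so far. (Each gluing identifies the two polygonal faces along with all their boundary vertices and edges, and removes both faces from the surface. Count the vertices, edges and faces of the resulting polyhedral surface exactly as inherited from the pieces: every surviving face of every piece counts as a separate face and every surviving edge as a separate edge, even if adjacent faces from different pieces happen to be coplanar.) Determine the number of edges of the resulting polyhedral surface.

50

A heptagonal pyramid: V=8, E=14, F=8.
Attach a regular octahedron (V=6, E=12, F=8) along a 3-gon: merge 3 vertices and 3 edges, delete both glued faces → V=11, E=23, F=14.
Attach a regular icosahedron (V=12, E=30, F=20) along a 3-gon: merge 3 vertices and 3 edges, delete both glued faces → V=20, E=50, F=32.
Check: V − E + F = 20 − 50 + 32 = 2.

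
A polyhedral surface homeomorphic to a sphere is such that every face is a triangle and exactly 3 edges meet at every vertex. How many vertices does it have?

Each face has 3 edges and each edge borders two faces, so 2E = 3F.
Each vertex has degree 3, so 3V = 2E and hence V = 3F/3.
Euler: V − E + F = 2 ⇒ (3F/3) − (3F/2) + F = 2.
Multiply by 6: (6 − 9 + 6)F = 12, i.e. 3F = 12.
So F = 4, E = 3·4/2 = 6, V = 3·4/3 = 4.

4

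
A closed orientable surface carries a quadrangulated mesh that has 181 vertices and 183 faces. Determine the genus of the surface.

2

Every face is a square, so 2E = 4·183 = 732, giving E = 366.
χ = V − E + F = 181 − 366 + 183 = -2.
For a closed orientable surface χ = 2 − 2g, so g = (2 − (-2))/2 = 2.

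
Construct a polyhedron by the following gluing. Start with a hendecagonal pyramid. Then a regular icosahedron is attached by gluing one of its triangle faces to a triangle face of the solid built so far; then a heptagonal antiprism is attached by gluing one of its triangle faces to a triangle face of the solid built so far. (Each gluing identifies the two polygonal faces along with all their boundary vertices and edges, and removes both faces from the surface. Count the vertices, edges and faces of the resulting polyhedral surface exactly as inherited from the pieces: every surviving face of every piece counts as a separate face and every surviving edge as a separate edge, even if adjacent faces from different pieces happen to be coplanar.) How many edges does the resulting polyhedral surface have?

74

A hendecagonal pyramid: V=12, E=22, F=12.
Attach a regular icosahedron (V=12, E=30, F=20) along a 3-gon: merge 3 vertices and 3 edges, delete both glued faces → V=21, E=49, F=30.
Attach a heptagonal antiprism (V=14, E=28, F=16) along a 3-gon: merge 3 vertices and 3 edges, delete both glued faces → V=32, E=74, F=44.
Check: V − E + F = 32 − 74 + 44 = 2.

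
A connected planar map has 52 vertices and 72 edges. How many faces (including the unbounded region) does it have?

22

Euler's formula for a connected plane graph: V − E + F = 2, so F = 2 − 52 + 72 = 22.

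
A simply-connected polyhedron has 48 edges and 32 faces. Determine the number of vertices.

Here V − E + F = 2.
V = 2 + E − F = 2 + 48 − 32 = 18.

18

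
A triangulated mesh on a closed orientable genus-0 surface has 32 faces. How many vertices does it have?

χ = 2 − 2·0 = 2, and every face is a triangle so 3F = 2E.
E = 3·32/2 = 48. Then V = 2 + E − F = 2 + 48 − 32 = 18.

18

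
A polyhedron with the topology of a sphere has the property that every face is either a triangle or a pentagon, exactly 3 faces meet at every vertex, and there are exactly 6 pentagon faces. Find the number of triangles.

Let x be the number of triangles; then F = 6 + x.
Edge–face incidences: 2E = 5·6 + 3·x = 30 + 3x.
Every vertex has degree 3, so 3V = 2E.
Euler: V − E + F = 2 ⇒ (2E)/3 − E + (6 + x) = 2.
Multiply by 6: 2·(2E) − 3·(2E) + 6·(6 + x) = 12, i.e. 36 + 6x − (30 + 3x) = 12.
Collecting terms: 3x + 6 = 12, so 3x = 6, so x = 2.
Then 2E = 30 + 3·2 = 36, so E = 18, V = 2E/3 = 12, F = 6 + 2 = 8.

2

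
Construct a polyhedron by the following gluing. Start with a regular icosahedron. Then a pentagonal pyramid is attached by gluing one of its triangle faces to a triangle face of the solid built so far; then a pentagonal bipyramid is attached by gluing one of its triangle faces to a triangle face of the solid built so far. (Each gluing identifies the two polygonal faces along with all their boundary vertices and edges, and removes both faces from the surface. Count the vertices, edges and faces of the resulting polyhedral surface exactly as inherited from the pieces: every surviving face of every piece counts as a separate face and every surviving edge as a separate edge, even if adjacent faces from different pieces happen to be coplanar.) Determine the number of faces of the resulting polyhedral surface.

32

A regular icosahedron: V=12, E=30, F=20.
Attach a pentagonal pyramid (V=6, E=10, F=6) along a 3-gon: merge 3 vertices and 3 edges, delete both glued faces → V=15, E=37, F=24.
Attach a pentagonal bipyramid (V=7, E=15, F=10) along a 3-gon: merge 3 vertices and 3 edges, delete both glued faces → V=19, E=49, F=32.
Check: V − E + F = 19 − 49 + 32 = 2.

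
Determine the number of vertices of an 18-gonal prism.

36

A prism on an n-gon has two n-gon bases and n rectangular sides: V = 2·18 = 36, E = 3·18 = 54, F = 18 + 2 = 20.
Check: V − E + F = 36 − 54 + 20 = 2.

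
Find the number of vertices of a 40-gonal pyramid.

41

A pyramid on an n-gon base has one n-gon and n triangles: V = 40 + 1 = 41, E = 2·40 = 80, F = 40 + 1 = 41.
Check: V − E + F = 41 − 80 + 41 = 2.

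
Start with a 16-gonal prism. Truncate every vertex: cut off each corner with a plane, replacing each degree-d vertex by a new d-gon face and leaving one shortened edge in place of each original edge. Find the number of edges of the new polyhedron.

The base solid has V = 32, E = 48, F = 18.
Truncation replaces each original edge-end by a new vertex, so V′ = 2E = 96.
Each original edge survives, and each old vertex of degree d contributes d new edges; summing degrees gives Σd = 2E, so E′ = E + 2E = 3E = 144.
Each original face survives and each original vertex becomes one new face: F′ = F + V = 50.

144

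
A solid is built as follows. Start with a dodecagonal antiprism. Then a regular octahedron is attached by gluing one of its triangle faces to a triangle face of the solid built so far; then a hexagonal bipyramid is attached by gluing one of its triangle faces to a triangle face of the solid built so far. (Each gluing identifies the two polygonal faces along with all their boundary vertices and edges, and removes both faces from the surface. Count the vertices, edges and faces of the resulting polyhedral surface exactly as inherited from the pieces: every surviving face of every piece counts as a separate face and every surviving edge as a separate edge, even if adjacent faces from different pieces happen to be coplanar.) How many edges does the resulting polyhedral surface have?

A dodecagonal antiprism: V=24, E=48, F=26.
Attach a regular octahedron (V=6, E=12, F=8) along a 3-gon: merge 3 vertices and 3 edges, delete both glued faces → V=27, E=57, F=32.
Attach a hexagonal bipyramid (V=8, E=18, F=12) along a 3-gon: merge 3 vertices and 3 edges, delete both glued faces → V=32, E=72, F=42.
Check: V − E + F = 32 − 72 + 42 = 2.

72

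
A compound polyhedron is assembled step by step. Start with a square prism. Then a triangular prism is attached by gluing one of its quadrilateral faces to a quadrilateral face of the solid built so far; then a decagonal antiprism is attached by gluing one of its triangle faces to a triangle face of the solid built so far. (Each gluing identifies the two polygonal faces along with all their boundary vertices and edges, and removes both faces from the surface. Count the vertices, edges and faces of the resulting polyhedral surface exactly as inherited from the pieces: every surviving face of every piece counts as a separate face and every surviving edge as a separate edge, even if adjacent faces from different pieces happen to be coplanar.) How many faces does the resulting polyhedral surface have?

A square prism: V=8, E=12, F=6.
Attach a triangular prism (V=6, E=9, F=5) along a 4-gon: merge 4 vertices and 4 edges, delete both glued faces → V=10, E=17, F=9.
Attach a decagonal antiprism (V=20, E=40, F=22) along a 3-gon: merge 3 vertices and 3 edges, delete both glued faces → V=27, E=54, F=29.
Check: V − E + F = 27 − 54 + 29 = 2.

29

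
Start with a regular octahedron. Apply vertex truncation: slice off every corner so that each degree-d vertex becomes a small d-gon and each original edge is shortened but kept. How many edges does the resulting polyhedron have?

36

The base solid has V = 6, E = 12, F = 8.
Truncation replaces each original edge-end by a new vertex, so V′ = 2E = 24.
Each original edge survives, and each old vertex of degree d contributes d new edges; summing degrees gives Σd = 2E, so E′ = E + 2E = 3E = 36.
Each original face survives and each original vertex becomes one new face: F′ = F + V = 14.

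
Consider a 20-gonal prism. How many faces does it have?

22

A prism on an n-gon has two n-gon bases and n rectangular sides: V = 2·20 = 40, E = 3·20 = 60, F = 20 + 2 = 22.
Check: V − E + F = 40 − 60 + 22 = 2.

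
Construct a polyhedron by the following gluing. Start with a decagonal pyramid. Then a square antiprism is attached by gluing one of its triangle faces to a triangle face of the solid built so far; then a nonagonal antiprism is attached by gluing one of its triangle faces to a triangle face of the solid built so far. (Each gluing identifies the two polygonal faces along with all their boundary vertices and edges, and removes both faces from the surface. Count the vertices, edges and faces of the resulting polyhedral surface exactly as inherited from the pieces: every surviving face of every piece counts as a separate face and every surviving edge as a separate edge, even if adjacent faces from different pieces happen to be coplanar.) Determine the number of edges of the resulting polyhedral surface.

66

A decagonal pyramid: V=11, E=20, F=11.
Attach a square antiprism (V=8, E=16, F=10) along a 3-gon: merge 3 vertices and 3 edges, delete both glued faces → V=16, E=33, F=19.
Attach a nonagonal antiprism (V=18, E=36, F=20) along a 3-gon: merge 3 vertices and 3 edges, delete both glued faces → V=31, E=66, F=37.
Check: V − E + F = 31 − 66 + 37 = 2.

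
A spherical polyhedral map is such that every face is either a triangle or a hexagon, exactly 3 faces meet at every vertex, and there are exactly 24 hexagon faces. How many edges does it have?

Let x be the number of triangles; then F = 24 + x.
Edge–face incidences: 2E = 6·24 + 3·x = 144 + 3x.
Every vertex has degree 3, so 3V = 2E.
Euler: V − E + F = 2 ⇒ (2E)/3 − E + (24 + x) = 2.
Multiply by 6: 2·(2E) − 3·(2E) + 6·(24 + x) = 12, i.e. 144 + 6x − (144 + 3x) = 12.
Collecting terms: 3x = 12, so x = 4.
Then 2E = 144 + 3·4 = 156, so E = 78, V = 2E/3 = 52, F = 24 + 4 = 28.

78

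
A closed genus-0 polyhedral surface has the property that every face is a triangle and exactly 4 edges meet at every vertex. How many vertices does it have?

Each face has 3 edges and each edge borders two faces, so 2E = 3F.
Each vertex has degree 4, so 4V = 2E and hence V = 3F/4.
Euler: V − E + F = 2 ⇒ (3F/4) − (3F/2) + F = 2.
Multiply by 8: (6 − 12 + 8)F = 16, i.e. 2F = 16.
So F = 8, E = 3·8/2 = 12, V = 3·8/4 = 6.

6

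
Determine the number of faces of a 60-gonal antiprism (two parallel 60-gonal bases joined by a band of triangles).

122

An antiprism on an n-gon has two n-gon caps and 2n triangles: V = 2·60 = 120, E = 4·60 = 240, F = 2·60 + 2 = 122.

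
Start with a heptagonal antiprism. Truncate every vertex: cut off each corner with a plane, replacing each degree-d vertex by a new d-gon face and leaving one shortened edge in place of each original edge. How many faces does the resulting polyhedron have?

The base solid has V = 14, E = 28, F = 16.
Truncation replaces each original edge-end by a new vertex, so V′ = 2E = 56.
Each original edge survives, and each old vertex of degree d contributes d new edges; summing degrees gives Σd = 2E, so E′ = E + 2E = 3E = 84.
Each original face survives and each original vertex becomes one new face: F′ = F + V = 30.

30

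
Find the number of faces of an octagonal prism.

A prism on an n-gon has two n-gon bases and n rectangular sides: V = 2·8 = 16, E = 3·8 = 24, F = 8 + 2 = 10.
Check: V − E + F = 16 − 24 + 10 = 2.

10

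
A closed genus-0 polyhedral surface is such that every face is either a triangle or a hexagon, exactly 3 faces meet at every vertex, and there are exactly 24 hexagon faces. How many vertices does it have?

52

Let x be the number of triangles; then F = 24 + x.
Edge–face incidences: 2E = 6·24 + 3·x = 144 + 3x.
Every vertex has degree 3, so 3V = 2E.
Euler: V − E + F = 2 ⇒ (2E)/3 − E + (24 + x) = 2.
Multiply by 6: 2·(2E) − 3·(2E) + 6·(24 + x) = 12, i.e. 144 + 6x − (144 + 3x) = 12.
Collecting terms: 3x = 12, so x = 4.
Then 2E = 144 + 3·4 = 156, so E = 78, V = 2E/3 = 52, F = 24 + 4 = 28.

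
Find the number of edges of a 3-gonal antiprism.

An antiprism on an n-gon has two n-gon caps and 2n triangles: V = 2·3 = 6, E = 4·3 = 12, F = 2·3 + 2 = 8.

12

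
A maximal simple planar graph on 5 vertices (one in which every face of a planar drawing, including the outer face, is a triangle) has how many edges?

In a plane triangulation 3F = 2E and V − E + F = 2, so E = 3V − 6 = 3·5 − 6 = 9.

9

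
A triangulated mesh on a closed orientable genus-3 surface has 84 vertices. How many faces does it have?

χ = 2 − 2·3 = -4, and every face is a triangle so 3F = 2E.
V − E + F = -4 with E = 3F/2 gives 84 − (3/2 − 1)·F = -4, so F = 176 and E = 264.

176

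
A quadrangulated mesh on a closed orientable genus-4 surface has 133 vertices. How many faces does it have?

χ = 2 − 2·4 = -6, and every face is a square so 4F = 2E.
V − E + F = -6 with E = 4F/2 gives 133 − (4/2 − 1)·F = -6, so F = 139 and E = 278.

139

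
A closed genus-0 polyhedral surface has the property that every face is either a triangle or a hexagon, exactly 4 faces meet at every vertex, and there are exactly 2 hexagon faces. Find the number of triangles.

12

Let x be the number of triangles; then F = 2 + x.
Edge–face incidences: 2E = 6·2 + 3·x = 12 + 3x.
Every vertex has degree 4, so 4V = 2E.
Euler: V − E + F = 2 ⇒ (2E)/4 − E + (2 + x) = 2.
Multiply by 8: 2·(2E) − 4·(2E) + 8·(2 + x) = 16, i.e. 16 + 8x − 2·(12 + 3x) = 16.
Collecting terms: 2x − 8 = 16, so 2x = 24, so x = 12.
Then 2E = 12 + 3·12 = 48, so E = 24, V = 2E/4 = 12, F = 2 + 12 = 14.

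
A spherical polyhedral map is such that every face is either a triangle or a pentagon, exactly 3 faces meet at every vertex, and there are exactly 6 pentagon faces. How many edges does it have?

Let x be the number of triangles; then F = 6 + x.
Edge–face incidences: 2E = 5·6 + 3·x = 30 + 3x.
Every vertex has degree 3, so 3V = 2E.
Euler: V − E + F = 2 ⇒ (2E)/3 − E + (6 + x) = 2.
Multiply by 6: 2·(2E) − 3·(2E) + 6·(6 + x) = 12, i.e. 36 + 6x − (30 + 3x) = 12.
Collecting terms: 3x + 6 = 12, so 3x = 6, so x = 2.
Then 2E = 30 + 3·2 = 36, so E = 18, V = 2E/3 = 12, F = 6 + 2 = 8.

18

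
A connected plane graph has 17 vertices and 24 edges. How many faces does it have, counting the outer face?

9

Euler's formula for a connected plane graph: V − E + F = 2, so F = 2 − 17 + 24 = 9.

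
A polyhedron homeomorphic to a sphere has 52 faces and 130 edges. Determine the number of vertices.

Here V − E + F = 2.
V = 2 + E − F = 2 + 130 − 52 = 80.

80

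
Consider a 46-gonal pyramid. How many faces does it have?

A pyramid on an n-gon base has one n-gon and n triangles: V = 46 + 1 = 47, E = 2·46 = 92, F = 46 + 1 = 47.
Check: V − E + F = 47 − 92 + 47 = 2.

47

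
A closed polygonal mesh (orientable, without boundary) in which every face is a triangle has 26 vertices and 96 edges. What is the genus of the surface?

Every face is a triangle and each edge borders two faces, so 3F = 2·96, giving F = 64.
χ = V − E + F = 26 − 96 + 64 = -6.
For a closed orientable surface χ = 2 − 2g, so g = (2 − (-6))/2 = 4.

4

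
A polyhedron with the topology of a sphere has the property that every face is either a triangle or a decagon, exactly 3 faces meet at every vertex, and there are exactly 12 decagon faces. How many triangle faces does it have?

Let x be the number of triangles; then F = 12 + x.
Edge–face incidences: 2E = 10·12 + 3·x = 120 + 3x.
Every vertex has degree 3, so 3V = 2E.
Euler: V − E + F = 2 ⇒ (2E)/3 − E + (12 + x) = 2.
Multiply by 6: 2·(2E) − 3·(2E) + 6·(12 + x) = 12, i.e. 72 + 6x − (120 + 3x) = 12.
Collecting terms: 3x − 48 = 12, so 3x = 60, so x = 20.
Then 2E = 120 + 3·20 = 180, so E = 90, V = 2E/3 = 60, F = 12 + 20 = 32.

20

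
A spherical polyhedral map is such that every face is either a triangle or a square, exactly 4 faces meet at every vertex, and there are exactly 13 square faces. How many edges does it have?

Let x be the number of triangles; then F = 13 + x.
Edge–face incidences: 2E = 4·13 + 3·x = 52 + 3x.
Every vertex has degree 4, so 4V = 2E.
Euler: V − E + F = 2 ⇒ (2E)/4 − E + (13 + x) = 2.
Multiply by 8: 2·(2E) − 4·(2E) + 8·(13 + x) = 16, i.e. 104 + 8x − 2·(52 + 3x) = 16.
Collecting terms: 2x = 16, so x = 8.
Then 2E = 52 + 3·8 = 76, so E = 38, V = 2E/4 = 19, F = 13 + 8 = 21.

38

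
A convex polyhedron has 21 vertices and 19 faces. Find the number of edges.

38

Here V − E + F = 2.
E = V + F − (2) = 21 + 19 − (2) = 38.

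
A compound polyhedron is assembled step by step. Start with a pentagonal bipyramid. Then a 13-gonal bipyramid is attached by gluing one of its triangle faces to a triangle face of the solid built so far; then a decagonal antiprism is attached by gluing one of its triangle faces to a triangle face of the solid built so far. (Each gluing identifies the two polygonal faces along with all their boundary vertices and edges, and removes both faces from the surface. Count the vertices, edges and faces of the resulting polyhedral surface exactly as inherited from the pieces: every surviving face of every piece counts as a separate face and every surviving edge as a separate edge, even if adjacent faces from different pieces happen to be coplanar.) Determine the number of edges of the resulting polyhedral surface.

88

A pentagonal bipyramid: V=7, E=15, F=10.
Attach a 13-gonal bipyramid (V=15, E=39, F=26) along a 3-gon: merge 3 vertices and 3 edges, delete both glued faces → V=19, E=51, F=34.
Attach a decagonal antiprism (V=20, E=40, F=22) along a 3-gon: merge 3 vertices and 3 edges, delete both glued faces → V=36, E=88, F=54.
Check: V − E + F = 36 − 88 + 54 = 2.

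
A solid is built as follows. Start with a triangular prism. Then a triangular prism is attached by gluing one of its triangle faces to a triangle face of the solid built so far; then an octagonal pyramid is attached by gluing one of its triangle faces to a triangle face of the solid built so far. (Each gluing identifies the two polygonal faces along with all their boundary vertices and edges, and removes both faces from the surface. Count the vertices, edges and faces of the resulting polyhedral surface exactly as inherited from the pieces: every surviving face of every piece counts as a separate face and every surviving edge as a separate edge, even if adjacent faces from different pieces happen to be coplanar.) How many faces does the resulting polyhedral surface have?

15

A triangular prism: V=6, E=9, F=5.
Attach a triangular prism (V=6, E=9, F=5) along a 3-gon: merge 3 vertices and 3 edges, delete both glued faces → V=9, E=15, F=8.
Attach an octagonal pyramid (V=9, E=16, F=9) along a 3-gon: merge 3 vertices and 3 edges, delete both glued faces → V=15, E=28, F=15.
Check: V − E + F = 15 − 28 + 15 = 2.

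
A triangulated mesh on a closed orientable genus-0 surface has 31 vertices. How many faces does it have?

χ = 2 − 2·0 = 2, and every face is a triangle so 3F = 2E.
V − E + F = 2 with E = 3F/2 gives 31 − (3/2 − 1)·F = 2, so F = 58 and E = 87.

58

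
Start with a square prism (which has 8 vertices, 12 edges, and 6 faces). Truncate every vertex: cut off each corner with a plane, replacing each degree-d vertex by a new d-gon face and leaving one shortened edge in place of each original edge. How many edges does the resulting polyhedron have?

Truncation replaces each original edge-end by a new vertex, so V′ = 2E = 24.
Each original edge survives, and each old vertex of degree d contributes d new edges; summing degrees gives Σd = 2E, so E′ = E + 2E = 3E = 36.
Each original face survives and each original vertex becomes one new face: F′ = F + V = 14.

36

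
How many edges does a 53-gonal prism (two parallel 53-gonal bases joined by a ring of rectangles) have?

159

A prism on an n-gon has two n-gon bases and n rectangular sides: V = 2·53 = 106, E = 3·53 = 159, F = 53 + 2 = 55.
Check: V − E + F = 106 − 159 + 55 = 2.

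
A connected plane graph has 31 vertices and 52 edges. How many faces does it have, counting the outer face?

23

Euler's formula for a connected plane graph: V − E + F = 2, so F = 2 − 31 + 52 = 23.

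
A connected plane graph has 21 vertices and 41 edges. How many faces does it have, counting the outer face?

Euler's formula for a connected plane graph: V − E + F = 2, so F = 2 − 21 + 41 = 22.

22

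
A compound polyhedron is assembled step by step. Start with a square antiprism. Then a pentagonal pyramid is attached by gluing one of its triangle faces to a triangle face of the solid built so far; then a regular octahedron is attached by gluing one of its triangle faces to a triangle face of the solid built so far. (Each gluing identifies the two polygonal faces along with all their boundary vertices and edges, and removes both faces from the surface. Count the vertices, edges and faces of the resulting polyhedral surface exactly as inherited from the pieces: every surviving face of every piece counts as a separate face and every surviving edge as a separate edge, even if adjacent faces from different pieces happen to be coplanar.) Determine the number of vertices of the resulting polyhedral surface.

14

A square antiprism: V=8, E=16, F=10.
Attach a pentagonal pyramid (V=6, E=10, F=6) along a 3-gon: merge 3 vertices and 3 edges, delete both glued faces → V=11, E=23, F=14.
Attach a regular octahedron (V=6, E=12, F=8) along a 3-gon: merge 3 vertices and 3 edges, delete both glued faces → V=14, E=32, F=20.
Check: V − E + F = 14 − 32 + 20 = 2.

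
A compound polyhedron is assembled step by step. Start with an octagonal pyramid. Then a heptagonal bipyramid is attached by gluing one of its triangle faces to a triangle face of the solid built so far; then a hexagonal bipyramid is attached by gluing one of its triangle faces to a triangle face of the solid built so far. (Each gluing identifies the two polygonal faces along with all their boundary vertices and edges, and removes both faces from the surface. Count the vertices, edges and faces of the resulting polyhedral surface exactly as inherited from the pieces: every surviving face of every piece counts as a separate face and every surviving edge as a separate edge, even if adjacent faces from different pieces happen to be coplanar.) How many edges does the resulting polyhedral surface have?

An octagonal pyramid: V=9, E=16, F=9.
Attach a heptagonal bipyramid (V=9, E=21, F=14) along a 3-gon: merge 3 vertices and 3 edges, delete both glued faces → V=15, E=34, F=21.
Attach a hexagonal bipyramid (V=8, E=18, F=12) along a 3-gon: merge 3 vertices and 3 edges, delete both glued faces → V=20, E=49, F=31.
Check: V − E + F = 20 − 49 + 31 = 2.

49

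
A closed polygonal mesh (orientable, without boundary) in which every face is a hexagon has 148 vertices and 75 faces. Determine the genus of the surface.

Every face is a hexagon, so 2E = 6·75 = 450, giving E = 225.
χ = V − E + F = 148 − 225 + 75 = -2.
For a closed orientable surface χ = 2 − 2g, so g = (2 − (-2))/2 = 2.

2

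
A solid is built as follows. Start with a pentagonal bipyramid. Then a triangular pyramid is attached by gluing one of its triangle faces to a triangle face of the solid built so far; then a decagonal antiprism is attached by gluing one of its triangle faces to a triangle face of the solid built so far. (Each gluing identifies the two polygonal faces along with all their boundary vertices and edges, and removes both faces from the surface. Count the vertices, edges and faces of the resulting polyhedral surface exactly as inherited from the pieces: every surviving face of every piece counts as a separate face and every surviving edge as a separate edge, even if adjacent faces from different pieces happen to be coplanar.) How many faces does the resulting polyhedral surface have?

32

A pentagonal bipyramid: V=7, E=15, F=10.
Attach a triangular pyramid (V=4, E=6, F=4) along a 3-gon: merge 3 vertices and 3 edges, delete both glued faces → V=8, E=18, F=12.
Attach a decagonal antiprism (V=20, E=40, F=22) along a 3-gon: merge 3 vertices and 3 edges, delete both glued faces → V=25, E=55, F=32.
Check: V − E + F = 25 − 55 + 32 = 2.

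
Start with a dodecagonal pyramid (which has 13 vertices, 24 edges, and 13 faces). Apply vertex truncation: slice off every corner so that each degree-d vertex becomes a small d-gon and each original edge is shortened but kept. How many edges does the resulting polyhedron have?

Truncation replaces each original edge-end by a new vertex, so V′ = 2E = 48.
Each original edge survives, and each old vertex of degree d contributes d new edges; summing degrees gives Σd = 2E, so E′ = E + 2E = 3E = 72.
Each original face survives and each original vertex becomes one new face: F′ = F + V = 26.

72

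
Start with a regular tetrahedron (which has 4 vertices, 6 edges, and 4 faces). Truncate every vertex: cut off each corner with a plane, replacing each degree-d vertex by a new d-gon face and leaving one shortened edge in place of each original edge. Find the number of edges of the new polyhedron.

18

Truncation replaces each original edge-end by a new vertex, so V′ = 2E = 12.
Each original edge survives, and each old vertex of degree d contributes d new edges; summing degrees gives Σd = 2E, so E′ = E + 2E = 3E = 18.
Each original face survives and each original vertex becomes one new face: F′ = F + V = 8.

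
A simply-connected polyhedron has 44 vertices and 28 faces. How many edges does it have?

Here V − E + F = 2.
E = V + F − (2) = 44 + 28 − (2) = 70.

70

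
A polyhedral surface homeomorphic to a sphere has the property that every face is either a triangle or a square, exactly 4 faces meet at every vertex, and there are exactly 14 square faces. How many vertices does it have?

20

Let x be the number of triangles; then F = 14 + x.
Edge–face incidences: 2E = 4·14 + 3·x = 56 + 3x.
Every vertex has degree 4, so 4V = 2E.
Euler: V − E + F = 2 ⇒ (2E)/4 − E + (14 + x) = 2.
Multiply by 8: 2·(2E) − 4·(2E) + 8·(14 + x) = 16, i.e. 112 + 8x − 2·(56 + 3x) = 16.
Collecting terms: 2x = 16, so x = 8.
Then 2E = 56 + 3·8 = 80, so E = 40, V = 2E/4 = 20, F = 14 + 8 = 22.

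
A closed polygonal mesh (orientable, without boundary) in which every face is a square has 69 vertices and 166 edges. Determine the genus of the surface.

8

Every face is a square and each edge borders two faces, so 4F = 2·166, giving F = 83.
χ = V − E + F = 69 − 166 + 83 = -14.
For a closed orientable surface χ = 2 − 2g, so g = (2 − (-14))/2 = 8.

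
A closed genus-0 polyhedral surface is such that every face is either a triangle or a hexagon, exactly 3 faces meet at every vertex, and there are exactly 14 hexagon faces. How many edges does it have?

48

Let x be the number of triangles; then F = 14 + x.
Edge–face incidences: 2E = 6·14 + 3·x = 84 + 3x.
Every vertex has degree 3, so 3V = 2E.
Euler: V − E + F = 2 ⇒ (2E)/3 − E + (14 + x) = 2.
Multiply by 6: 2·(2E) − 3·(2E) + 6·(14 + x) = 12, i.e. 84 + 6x − (84 + 3x) = 12.
Collecting terms: 3x = 12, so x = 4.
Then 2E = 84 + 3·4 = 96, so E = 48, V = 2E/3 = 32, F = 14 + 4 = 18.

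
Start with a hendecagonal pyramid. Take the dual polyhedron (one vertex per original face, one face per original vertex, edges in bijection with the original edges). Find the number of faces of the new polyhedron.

12

The base solid has V = 12, E = 22, F = 12.
The dual swaps V and F and preserves E: V′ = F = 12, E′ = E = 22, F′ = V = 12.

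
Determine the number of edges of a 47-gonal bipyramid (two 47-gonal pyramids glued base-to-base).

141

A bipyramid over an n-gon has 2n triangular faces and n + 2 vertices: V = 47 + 2 = 49, E = 3·47 = 141, F = 2·47 = 94.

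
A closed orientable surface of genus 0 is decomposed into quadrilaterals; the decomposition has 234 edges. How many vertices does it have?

119

χ = 2 − 2·0 = 2, and every face is a square so 4F = 2E.
F = 2E/4 = 117. Then V = 2 + E − F = 2 + 234 − 117 = 119.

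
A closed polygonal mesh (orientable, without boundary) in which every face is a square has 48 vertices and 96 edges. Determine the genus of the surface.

1

Every face is a square and each edge borders two faces, so 4F = 2·96, giving F = 48.
χ = V − E + F = 48 − 96 + 48 = 0.
For a closed orientable surface χ = 2 − 2g, so g = (2 − (0))/2 = 1.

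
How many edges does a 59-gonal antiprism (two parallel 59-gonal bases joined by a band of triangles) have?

236

An antiprism on an n-gon has two n-gon caps and 2n triangles: V = 2·59 = 118, E = 4·59 = 236, F = 2·59 + 2 = 120.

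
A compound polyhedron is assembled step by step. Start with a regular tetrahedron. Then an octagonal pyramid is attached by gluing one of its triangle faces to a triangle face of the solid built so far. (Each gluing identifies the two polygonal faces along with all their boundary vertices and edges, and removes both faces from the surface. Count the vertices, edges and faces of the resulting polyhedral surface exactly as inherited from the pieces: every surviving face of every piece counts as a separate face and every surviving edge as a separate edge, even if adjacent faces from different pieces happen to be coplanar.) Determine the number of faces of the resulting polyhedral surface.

A regular tetrahedron: V=4, E=6, F=4.
Attach an octagonal pyramid (V=9, E=16, F=9) along a 3-gon: merge 3 vertices and 3 edges, delete both glued faces → V=10, E=19, F=11.
Check: V − E + F = 10 − 19 + 11 = 2.

11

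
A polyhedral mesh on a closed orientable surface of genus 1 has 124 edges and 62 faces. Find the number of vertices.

62

For a closed orientable surface of genus 1, χ = 2 − 2·1 = 0.
V = 0 + E − F = 0 + 124 − 62 = 62.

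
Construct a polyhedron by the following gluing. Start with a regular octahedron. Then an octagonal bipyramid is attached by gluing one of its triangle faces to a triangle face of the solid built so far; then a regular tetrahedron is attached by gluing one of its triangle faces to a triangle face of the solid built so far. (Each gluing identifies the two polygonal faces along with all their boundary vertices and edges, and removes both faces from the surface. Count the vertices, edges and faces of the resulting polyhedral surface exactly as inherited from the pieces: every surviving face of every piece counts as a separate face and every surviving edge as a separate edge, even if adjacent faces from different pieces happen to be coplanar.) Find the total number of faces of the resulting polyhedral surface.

A regular octahedron: V=6, E=12, F=8.
Attach an octagonal bipyramid (V=10, E=24, F=16) along a 3-gon: merge 3 vertices and 3 edges, delete both glued faces → V=13, E=33, F=22.
Attach a regular tetrahedron (V=4, E=6, F=4) along a 3-gon: merge 3 vertices and 3 edges, delete both glued faces → V=14, E=36, F=24.
Check: V − E + F = 14 − 36 + 24 = 2.

24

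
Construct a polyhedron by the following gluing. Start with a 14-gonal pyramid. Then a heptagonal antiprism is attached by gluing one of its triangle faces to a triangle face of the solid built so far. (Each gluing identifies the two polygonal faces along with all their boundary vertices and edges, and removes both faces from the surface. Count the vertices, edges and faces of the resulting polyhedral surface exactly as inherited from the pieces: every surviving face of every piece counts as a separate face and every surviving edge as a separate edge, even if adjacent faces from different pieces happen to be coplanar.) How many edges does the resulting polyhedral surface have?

A 14-gonal pyramid: V=15, E=28, F=15.
Attach a heptagonal antiprism (V=14, E=28, F=16) along a 3-gon: merge 3 vertices and 3 edges, delete both glued faces → V=26, E=53, F=29.
Check: V − E + F = 26 − 53 + 29 = 2.

53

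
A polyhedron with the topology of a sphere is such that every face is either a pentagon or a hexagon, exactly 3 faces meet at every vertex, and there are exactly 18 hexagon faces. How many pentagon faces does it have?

Let x be the number of pentagons; then F = 18 + x.
Edge–face incidences: 2E = 6·18 + 5·x = 108 + 5x.
Every vertex has degree 3, so 3V = 2E.
Euler: V − E + F = 2 ⇒ (2E)/3 − E + (18 + x) = 2.
Multiply by 6: 2·(2E) − 3·(2E) + 6·(18 + x) = 12, i.e. 108 + 6x − (108 + 5x) = 12.
Collecting terms: x = 12.
Then 2E = 108 + 5·12 = 168, so E = 84, V = 2E/3 = 56, F = 18 + 12 = 30.

12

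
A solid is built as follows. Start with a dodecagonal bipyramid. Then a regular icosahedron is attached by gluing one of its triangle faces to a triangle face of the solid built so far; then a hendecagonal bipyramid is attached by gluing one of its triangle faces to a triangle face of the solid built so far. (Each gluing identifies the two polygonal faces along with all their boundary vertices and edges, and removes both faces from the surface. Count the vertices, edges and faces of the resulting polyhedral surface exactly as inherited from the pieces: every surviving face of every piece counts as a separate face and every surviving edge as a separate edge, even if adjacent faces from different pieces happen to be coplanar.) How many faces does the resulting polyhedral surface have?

62

A dodecagonal bipyramid: V=14, E=36, F=24.
Attach a regular icosahedron (V=12, E=30, F=20) along a 3-gon: merge 3 vertices and 3 edges, delete both glued faces → V=23, E=63, F=42.
Attach a hendecagonal bipyramid (V=13, E=33, F=22) along a 3-gon: merge 3 vertices and 3 edges, delete both glued faces → V=33, E=93, F=62.
Check: V − E + F = 33 − 93 + 62 = 2.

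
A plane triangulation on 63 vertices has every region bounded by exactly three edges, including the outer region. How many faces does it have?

In a plane triangulation 3F = 2E and V − E + F = 2, so F = 2V − 4 = 2·63 − 4 = 122.

122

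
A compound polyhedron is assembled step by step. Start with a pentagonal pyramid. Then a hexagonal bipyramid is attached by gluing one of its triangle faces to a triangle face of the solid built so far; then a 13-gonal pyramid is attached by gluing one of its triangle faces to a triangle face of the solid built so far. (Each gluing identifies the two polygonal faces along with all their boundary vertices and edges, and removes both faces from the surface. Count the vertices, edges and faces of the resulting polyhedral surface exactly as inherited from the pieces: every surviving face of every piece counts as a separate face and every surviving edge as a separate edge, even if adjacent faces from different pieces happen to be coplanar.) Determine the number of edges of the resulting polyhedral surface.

48

A pentagonal pyramid: V=6, E=10, F=6.
Attach a hexagonal bipyramid (V=8, E=18, F=12) along a 3-gon: merge 3 vertices and 3 edges, delete both glued faces → V=11, E=25, F=16.
Attach a 13-gonal pyramid (V=14, E=26, F=14) along a 3-gon: merge 3 vertices and 3 edges, delete both glued faces → V=22, E=48, F=28.
Check: V − E + F = 22 − 48 + 28 = 2.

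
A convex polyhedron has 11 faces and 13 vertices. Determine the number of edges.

22

Here V − E + F = 2.
E = V + F − (2) = 13 + 11 − (2) = 22.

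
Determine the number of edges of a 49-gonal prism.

147

A prism on an n-gon has two n-gon bases and n rectangular sides: V = 2·49 = 98, E = 3·49 = 147, F = 49 + 2 = 51.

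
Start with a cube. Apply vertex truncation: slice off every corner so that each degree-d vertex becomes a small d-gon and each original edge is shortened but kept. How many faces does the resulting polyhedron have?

14

The base solid has V = 8, E = 12, F = 6.
Truncation replaces each original edge-end by a new vertex, so V′ = 2E = 24.
Each original edge survives, and each old vertex of degree d contributes d new edges; summing degrees gives Σd = 2E, so E′ = E + 2E = 3E = 36.
Each original face survives and each original vertex becomes one new face: F′ = F + V = 14.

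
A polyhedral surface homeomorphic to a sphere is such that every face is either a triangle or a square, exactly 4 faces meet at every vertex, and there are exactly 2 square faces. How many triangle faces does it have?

8

Let x be the number of triangles; then F = 2 + x.
Edge–face incidences: 2E = 4·2 + 3·x = 8 + 3x.
Every vertex has degree 4, so 4V = 2E.
Euler: V − E + F = 2 ⇒ (2E)/4 − E + (2 + x) = 2.
Multiply by 8: 2·(2E) − 4·(2E) + 8·(2 + x) = 16, i.e. 16 + 8x − 2·(8 + 3x) = 16.
Collecting terms: 2x = 16, so x = 8.
Then 2E = 8 + 3·8 = 32, so E = 16, V = 2E/4 = 8, F = 2 + 8 = 10.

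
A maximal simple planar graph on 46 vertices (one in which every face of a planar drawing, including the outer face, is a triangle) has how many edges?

In a plane triangulation 3F = 2E and V − E + F = 2, so E = 3V − 6 = 3·46 − 6 = 132.

132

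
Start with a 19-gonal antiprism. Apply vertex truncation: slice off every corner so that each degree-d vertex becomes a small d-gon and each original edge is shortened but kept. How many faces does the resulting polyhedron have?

78

The base solid has V = 38, E = 76, F = 40.
Truncation replaces each original edge-end by a new vertex, so V′ = 2E = 152.
Each original edge survives, and each old vertex of degree d contributes d new edges; summing degrees gives Σd = 2E, so E′ = E + 2E = 3E = 228.
Each original face survives and each original vertex becomes one new face: F′ = F + V = 78.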